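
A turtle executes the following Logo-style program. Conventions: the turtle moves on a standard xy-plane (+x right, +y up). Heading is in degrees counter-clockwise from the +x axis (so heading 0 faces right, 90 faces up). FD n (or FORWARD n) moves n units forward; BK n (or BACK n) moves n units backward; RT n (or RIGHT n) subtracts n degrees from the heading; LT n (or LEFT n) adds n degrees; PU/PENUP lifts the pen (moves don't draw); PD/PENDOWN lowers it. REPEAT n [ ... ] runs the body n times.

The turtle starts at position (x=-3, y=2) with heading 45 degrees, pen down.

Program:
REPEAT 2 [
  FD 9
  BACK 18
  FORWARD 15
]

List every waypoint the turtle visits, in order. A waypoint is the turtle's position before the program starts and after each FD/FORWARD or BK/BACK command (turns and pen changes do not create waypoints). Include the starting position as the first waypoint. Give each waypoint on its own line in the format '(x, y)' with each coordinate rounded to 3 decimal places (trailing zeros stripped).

Answer: (-3, 2)
(3.364, 8.364)
(-9.364, -4.364)
(1.243, 6.243)
(7.607, 12.607)
(-5.121, -0.121)
(5.485, 10.485)

Derivation:
Executing turtle program step by step:
Start: pos=(-3,2), heading=45, pen down
REPEAT 2 [
  -- iteration 1/2 --
  FD 9: (-3,2) -> (3.364,8.364) [heading=45, draw]
  BK 18: (3.364,8.364) -> (-9.364,-4.364) [heading=45, draw]
  FD 15: (-9.364,-4.364) -> (1.243,6.243) [heading=45, draw]
  -- iteration 2/2 --
  FD 9: (1.243,6.243) -> (7.607,12.607) [heading=45, draw]
  BK 18: (7.607,12.607) -> (-5.121,-0.121) [heading=45, draw]
  FD 15: (-5.121,-0.121) -> (5.485,10.485) [heading=45, draw]
]
Final: pos=(5.485,10.485), heading=45, 6 segment(s) drawn
Waypoints (7 total):
(-3, 2)
(3.364, 8.364)
(-9.364, -4.364)
(1.243, 6.243)
(7.607, 12.607)
(-5.121, -0.121)
(5.485, 10.485)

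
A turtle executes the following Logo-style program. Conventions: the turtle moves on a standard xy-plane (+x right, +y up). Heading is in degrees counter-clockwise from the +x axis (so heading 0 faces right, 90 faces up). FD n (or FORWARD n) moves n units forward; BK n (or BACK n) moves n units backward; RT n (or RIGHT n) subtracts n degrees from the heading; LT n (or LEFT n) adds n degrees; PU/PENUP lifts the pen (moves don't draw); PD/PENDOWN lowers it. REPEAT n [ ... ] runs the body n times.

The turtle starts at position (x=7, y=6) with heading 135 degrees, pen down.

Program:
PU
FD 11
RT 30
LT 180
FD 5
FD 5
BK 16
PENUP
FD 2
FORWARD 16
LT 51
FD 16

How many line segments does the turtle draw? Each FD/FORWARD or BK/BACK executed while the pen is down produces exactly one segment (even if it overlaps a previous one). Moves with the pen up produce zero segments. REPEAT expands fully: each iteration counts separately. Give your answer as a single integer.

Answer: 0

Derivation:
Executing turtle program step by step:
Start: pos=(7,6), heading=135, pen down
PU: pen up
FD 11: (7,6) -> (-0.778,13.778) [heading=135, move]
RT 30: heading 135 -> 105
LT 180: heading 105 -> 285
FD 5: (-0.778,13.778) -> (0.516,8.949) [heading=285, move]
FD 5: (0.516,8.949) -> (1.81,4.119) [heading=285, move]
BK 16: (1.81,4.119) -> (-2.331,19.574) [heading=285, move]
PU: pen up
FD 2: (-2.331,19.574) -> (-1.813,17.642) [heading=285, move]
FD 16: (-1.813,17.642) -> (2.328,2.187) [heading=285, move]
LT 51: heading 285 -> 336
FD 16: (2.328,2.187) -> (16.944,-4.321) [heading=336, move]
Final: pos=(16.944,-4.321), heading=336, 0 segment(s) drawn
Segments drawn: 0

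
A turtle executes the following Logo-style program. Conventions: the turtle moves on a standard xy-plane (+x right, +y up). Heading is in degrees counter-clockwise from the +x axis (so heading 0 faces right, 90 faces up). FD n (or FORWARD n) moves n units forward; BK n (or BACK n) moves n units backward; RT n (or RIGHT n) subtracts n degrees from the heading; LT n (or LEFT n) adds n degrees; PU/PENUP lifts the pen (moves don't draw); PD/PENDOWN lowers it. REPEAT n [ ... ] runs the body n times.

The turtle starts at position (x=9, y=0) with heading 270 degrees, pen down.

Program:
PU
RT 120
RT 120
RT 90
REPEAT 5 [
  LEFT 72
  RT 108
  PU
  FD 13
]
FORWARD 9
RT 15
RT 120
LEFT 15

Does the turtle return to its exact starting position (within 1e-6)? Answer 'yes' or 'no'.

Answer: no

Derivation:
Executing turtle program step by step:
Start: pos=(9,0), heading=270, pen down
PU: pen up
RT 120: heading 270 -> 150
RT 120: heading 150 -> 30
RT 90: heading 30 -> 300
REPEAT 5 [
  -- iteration 1/5 --
  LT 72: heading 300 -> 12
  RT 108: heading 12 -> 264
  PU: pen up
  FD 13: (9,0) -> (7.641,-12.929) [heading=264, move]
  -- iteration 2/5 --
  LT 72: heading 264 -> 336
  RT 108: heading 336 -> 228
  PU: pen up
  FD 13: (7.641,-12.929) -> (-1.058,-22.59) [heading=228, move]
  -- iteration 3/5 --
  LT 72: heading 228 -> 300
  RT 108: heading 300 -> 192
  PU: pen up
  FD 13: (-1.058,-22.59) -> (-13.773,-25.293) [heading=192, move]
  -- iteration 4/5 --
  LT 72: heading 192 -> 264
  RT 108: heading 264 -> 156
  PU: pen up
  FD 13: (-13.773,-25.293) -> (-25.65,-20.005) [heading=156, move]
  -- iteration 5/5 --
  LT 72: heading 156 -> 228
  RT 108: heading 228 -> 120
  PU: pen up
  FD 13: (-25.65,-20.005) -> (-32.15,-8.747) [heading=120, move]
]
FD 9: (-32.15,-8.747) -> (-36.65,-0.952) [heading=120, move]
RT 15: heading 120 -> 105
RT 120: heading 105 -> 345
LT 15: heading 345 -> 0
Final: pos=(-36.65,-0.952), heading=0, 0 segment(s) drawn

Start position: (9, 0)
Final position: (-36.65, -0.952)
Distance = 45.66; >= 1e-6 -> NOT closed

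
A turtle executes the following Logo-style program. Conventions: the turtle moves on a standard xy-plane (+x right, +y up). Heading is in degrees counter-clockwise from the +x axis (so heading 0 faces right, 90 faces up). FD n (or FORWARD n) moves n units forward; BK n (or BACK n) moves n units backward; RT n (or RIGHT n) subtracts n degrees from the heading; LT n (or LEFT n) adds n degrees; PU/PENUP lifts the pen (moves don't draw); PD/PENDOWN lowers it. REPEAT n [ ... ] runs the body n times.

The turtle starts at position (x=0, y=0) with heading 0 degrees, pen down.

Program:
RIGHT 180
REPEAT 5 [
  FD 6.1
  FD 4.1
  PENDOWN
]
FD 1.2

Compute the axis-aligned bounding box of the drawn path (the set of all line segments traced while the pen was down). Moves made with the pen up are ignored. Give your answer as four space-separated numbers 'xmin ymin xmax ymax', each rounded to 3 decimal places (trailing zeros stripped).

Executing turtle program step by step:
Start: pos=(0,0), heading=0, pen down
RT 180: heading 0 -> 180
REPEAT 5 [
  -- iteration 1/5 --
  FD 6.1: (0,0) -> (-6.1,0) [heading=180, draw]
  FD 4.1: (-6.1,0) -> (-10.2,0) [heading=180, draw]
  PD: pen down
  -- iteration 2/5 --
  FD 6.1: (-10.2,0) -> (-16.3,0) [heading=180, draw]
  FD 4.1: (-16.3,0) -> (-20.4,0) [heading=180, draw]
  PD: pen down
  -- iteration 3/5 --
  FD 6.1: (-20.4,0) -> (-26.5,0) [heading=180, draw]
  FD 4.1: (-26.5,0) -> (-30.6,0) [heading=180, draw]
  PD: pen down
  -- iteration 4/5 --
  FD 6.1: (-30.6,0) -> (-36.7,0) [heading=180, draw]
  FD 4.1: (-36.7,0) -> (-40.8,0) [heading=180, draw]
  PD: pen down
  -- iteration 5/5 --
  FD 6.1: (-40.8,0) -> (-46.9,0) [heading=180, draw]
  FD 4.1: (-46.9,0) -> (-51,0) [heading=180, draw]
  PD: pen down
]
FD 1.2: (-51,0) -> (-52.2,0) [heading=180, draw]
Final: pos=(-52.2,0), heading=180, 11 segment(s) drawn

Segment endpoints: x in {-52.2, -51, -46.9, -40.8, -36.7, -30.6, -26.5, -20.4, -16.3, -10.2, -6.1, 0}, y in {0, 0, 0, 0, 0, 0, 0, 0, 0, 0, 0, 0}
xmin=-52.2, ymin=0, xmax=0, ymax=0

Answer: -52.2 0 0 0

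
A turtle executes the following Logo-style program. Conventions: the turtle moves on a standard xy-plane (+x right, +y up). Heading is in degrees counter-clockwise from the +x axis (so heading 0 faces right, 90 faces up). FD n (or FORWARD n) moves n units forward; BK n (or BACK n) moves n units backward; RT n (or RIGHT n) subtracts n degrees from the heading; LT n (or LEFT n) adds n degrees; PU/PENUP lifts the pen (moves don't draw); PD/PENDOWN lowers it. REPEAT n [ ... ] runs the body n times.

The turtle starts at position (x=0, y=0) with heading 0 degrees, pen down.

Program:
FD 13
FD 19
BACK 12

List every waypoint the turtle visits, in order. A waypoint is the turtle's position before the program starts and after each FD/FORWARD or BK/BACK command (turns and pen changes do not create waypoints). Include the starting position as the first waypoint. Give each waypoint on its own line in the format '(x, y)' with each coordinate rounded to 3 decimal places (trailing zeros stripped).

Executing turtle program step by step:
Start: pos=(0,0), heading=0, pen down
FD 13: (0,0) -> (13,0) [heading=0, draw]
FD 19: (13,0) -> (32,0) [heading=0, draw]
BK 12: (32,0) -> (20,0) [heading=0, draw]
Final: pos=(20,0), heading=0, 3 segment(s) drawn
Waypoints (4 total):
(0, 0)
(13, 0)
(32, 0)
(20, 0)

Answer: (0, 0)
(13, 0)
(32, 0)
(20, 0)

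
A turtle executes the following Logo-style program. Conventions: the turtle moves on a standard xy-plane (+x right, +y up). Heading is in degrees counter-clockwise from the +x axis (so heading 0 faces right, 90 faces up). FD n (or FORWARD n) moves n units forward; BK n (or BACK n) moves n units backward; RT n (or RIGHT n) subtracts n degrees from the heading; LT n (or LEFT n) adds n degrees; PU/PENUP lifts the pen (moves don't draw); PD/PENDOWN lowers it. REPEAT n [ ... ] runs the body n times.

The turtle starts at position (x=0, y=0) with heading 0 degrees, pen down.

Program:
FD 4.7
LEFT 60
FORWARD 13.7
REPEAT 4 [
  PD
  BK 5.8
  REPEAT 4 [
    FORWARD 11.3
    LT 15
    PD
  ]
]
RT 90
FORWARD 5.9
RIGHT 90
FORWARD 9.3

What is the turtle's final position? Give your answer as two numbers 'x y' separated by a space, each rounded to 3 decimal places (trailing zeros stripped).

Executing turtle program step by step:
Start: pos=(0,0), heading=0, pen down
FD 4.7: (0,0) -> (4.7,0) [heading=0, draw]
LT 60: heading 0 -> 60
FD 13.7: (4.7,0) -> (11.55,11.865) [heading=60, draw]
REPEAT 4 [
  -- iteration 1/4 --
  PD: pen down
  BK 5.8: (11.55,11.865) -> (8.65,6.842) [heading=60, draw]
  REPEAT 4 [
    -- iteration 1/4 --
    FD 11.3: (8.65,6.842) -> (14.3,16.628) [heading=60, draw]
    LT 15: heading 60 -> 75
    PD: pen down
    -- iteration 2/4 --
    FD 11.3: (14.3,16.628) -> (17.225,27.543) [heading=75, draw]
    LT 15: heading 75 -> 90
    PD: pen down
    -- iteration 3/4 --
    FD 11.3: (17.225,27.543) -> (17.225,38.843) [heading=90, draw]
    LT 15: heading 90 -> 105
    PD: pen down
    -- iteration 4/4 --
    FD 11.3: (17.225,38.843) -> (14.3,49.758) [heading=105, draw]
    LT 15: heading 105 -> 120
    PD: pen down
  ]
  -- iteration 2/4 --
  PD: pen down
  BK 5.8: (14.3,49.758) -> (17.2,44.735) [heading=120, draw]
  REPEAT 4 [
    -- iteration 1/4 --
    FD 11.3: (17.2,44.735) -> (11.55,54.521) [heading=120, draw]
    LT 15: heading 120 -> 135
    PD: pen down
    -- iteration 2/4 --
    FD 11.3: (11.55,54.521) -> (3.56,62.511) [heading=135, draw]
    LT 15: heading 135 -> 150
    PD: pen down
    -- iteration 3/4 --
    FD 11.3: (3.56,62.511) -> (-6.226,68.161) [heading=150, draw]
    LT 15: heading 150 -> 165
    PD: pen down
    -- iteration 4/4 --
    FD 11.3: (-6.226,68.161) -> (-17.141,71.086) [heading=165, draw]
    LT 15: heading 165 -> 180
    PD: pen down
  ]
  -- iteration 3/4 --
  PD: pen down
  BK 5.8: (-17.141,71.086) -> (-11.341,71.086) [heading=180, draw]
  REPEAT 4 [
    -- iteration 1/4 --
    FD 11.3: (-11.341,71.086) -> (-22.641,71.086) [heading=180, draw]
    LT 15: heading 180 -> 195
    PD: pen down
    -- iteration 2/4 --
    FD 11.3: (-22.641,71.086) -> (-33.556,68.161) [heading=195, draw]
    LT 15: heading 195 -> 210
    PD: pen down
    -- iteration 3/4 --
    FD 11.3: (-33.556,68.161) -> (-43.342,62.511) [heading=210, draw]
    LT 15: heading 210 -> 225
    PD: pen down
    -- iteration 4/4 --
    FD 11.3: (-43.342,62.511) -> (-51.333,54.521) [heading=225, draw]
    LT 15: heading 225 -> 240
    PD: pen down
  ]
  -- iteration 4/4 --
  PD: pen down
  BK 5.8: (-51.333,54.521) -> (-48.433,59.544) [heading=240, draw]
  REPEAT 4 [
    -- iteration 1/4 --
    FD 11.3: (-48.433,59.544) -> (-54.083,49.758) [heading=240, draw]
    LT 15: heading 240 -> 255
    PD: pen down
    -- iteration 2/4 --
    FD 11.3: (-54.083,49.758) -> (-57.007,38.843) [heading=255, draw]
    LT 15: heading 255 -> 270
    PD: pen down
    -- iteration 3/4 --
    FD 11.3: (-57.007,38.843) -> (-57.007,27.543) [heading=270, draw]
    LT 15: heading 270 -> 285
    PD: pen down
    -- iteration 4/4 --
    FD 11.3: (-57.007,27.543) -> (-54.083,16.628) [heading=285, draw]
    LT 15: heading 285 -> 300
    PD: pen down
  ]
]
RT 90: heading 300 -> 210
FD 5.9: (-54.083,16.628) -> (-59.192,13.678) [heading=210, draw]
RT 90: heading 210 -> 120
FD 9.3: (-59.192,13.678) -> (-63.842,21.732) [heading=120, draw]
Final: pos=(-63.842,21.732), heading=120, 24 segment(s) drawn

Answer: -63.842 21.732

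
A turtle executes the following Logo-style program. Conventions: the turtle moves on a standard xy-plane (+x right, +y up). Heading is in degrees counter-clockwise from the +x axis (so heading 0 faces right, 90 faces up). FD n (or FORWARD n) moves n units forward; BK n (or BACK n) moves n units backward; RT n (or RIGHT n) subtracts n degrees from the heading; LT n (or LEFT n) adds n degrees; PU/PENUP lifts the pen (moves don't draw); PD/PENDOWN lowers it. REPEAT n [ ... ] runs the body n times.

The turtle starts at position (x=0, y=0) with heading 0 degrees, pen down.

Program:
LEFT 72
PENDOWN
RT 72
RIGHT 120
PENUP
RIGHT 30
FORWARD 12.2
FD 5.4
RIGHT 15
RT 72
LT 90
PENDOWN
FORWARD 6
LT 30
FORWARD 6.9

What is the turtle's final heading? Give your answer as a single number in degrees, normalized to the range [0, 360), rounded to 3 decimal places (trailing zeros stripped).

Answer: 243

Derivation:
Executing turtle program step by step:
Start: pos=(0,0), heading=0, pen down
LT 72: heading 0 -> 72
PD: pen down
RT 72: heading 72 -> 0
RT 120: heading 0 -> 240
PU: pen up
RT 30: heading 240 -> 210
FD 12.2: (0,0) -> (-10.566,-6.1) [heading=210, move]
FD 5.4: (-10.566,-6.1) -> (-15.242,-8.8) [heading=210, move]
RT 15: heading 210 -> 195
RT 72: heading 195 -> 123
LT 90: heading 123 -> 213
PD: pen down
FD 6: (-15.242,-8.8) -> (-20.274,-12.068) [heading=213, draw]
LT 30: heading 213 -> 243
FD 6.9: (-20.274,-12.068) -> (-23.407,-18.216) [heading=243, draw]
Final: pos=(-23.407,-18.216), heading=243, 2 segment(s) drawn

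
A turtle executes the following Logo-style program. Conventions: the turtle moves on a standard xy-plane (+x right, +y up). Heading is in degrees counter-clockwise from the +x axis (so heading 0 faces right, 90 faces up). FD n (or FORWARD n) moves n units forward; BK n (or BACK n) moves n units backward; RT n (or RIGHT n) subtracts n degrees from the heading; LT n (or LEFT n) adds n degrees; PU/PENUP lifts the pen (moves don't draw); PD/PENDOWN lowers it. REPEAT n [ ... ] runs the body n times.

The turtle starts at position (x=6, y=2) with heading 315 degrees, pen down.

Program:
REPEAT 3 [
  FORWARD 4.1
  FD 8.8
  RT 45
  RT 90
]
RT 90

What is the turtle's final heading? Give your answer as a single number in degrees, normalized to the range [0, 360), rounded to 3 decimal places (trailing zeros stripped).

Executing turtle program step by step:
Start: pos=(6,2), heading=315, pen down
REPEAT 3 [
  -- iteration 1/3 --
  FD 4.1: (6,2) -> (8.899,-0.899) [heading=315, draw]
  FD 8.8: (8.899,-0.899) -> (15.122,-7.122) [heading=315, draw]
  RT 45: heading 315 -> 270
  RT 90: heading 270 -> 180
  -- iteration 2/3 --
  FD 4.1: (15.122,-7.122) -> (11.022,-7.122) [heading=180, draw]
  FD 8.8: (11.022,-7.122) -> (2.222,-7.122) [heading=180, draw]
  RT 45: heading 180 -> 135
  RT 90: heading 135 -> 45
  -- iteration 3/3 --
  FD 4.1: (2.222,-7.122) -> (5.121,-4.223) [heading=45, draw]
  FD 8.8: (5.121,-4.223) -> (11.343,2) [heading=45, draw]
  RT 45: heading 45 -> 0
  RT 90: heading 0 -> 270
]
RT 90: heading 270 -> 180
Final: pos=(11.343,2), heading=180, 6 segment(s) drawn

Answer: 180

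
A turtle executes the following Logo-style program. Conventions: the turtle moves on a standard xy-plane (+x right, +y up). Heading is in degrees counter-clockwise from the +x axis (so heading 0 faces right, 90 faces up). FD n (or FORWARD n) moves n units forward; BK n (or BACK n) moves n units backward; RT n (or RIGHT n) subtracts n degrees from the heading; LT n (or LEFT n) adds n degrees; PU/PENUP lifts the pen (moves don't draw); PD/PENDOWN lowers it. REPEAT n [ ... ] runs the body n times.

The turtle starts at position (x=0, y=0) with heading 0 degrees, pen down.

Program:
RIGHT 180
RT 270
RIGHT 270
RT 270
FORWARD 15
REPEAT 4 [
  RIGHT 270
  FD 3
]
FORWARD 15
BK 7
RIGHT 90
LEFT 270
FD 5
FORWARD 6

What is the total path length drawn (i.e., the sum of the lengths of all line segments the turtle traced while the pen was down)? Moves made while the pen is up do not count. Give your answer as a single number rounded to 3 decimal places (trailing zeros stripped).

Executing turtle program step by step:
Start: pos=(0,0), heading=0, pen down
RT 180: heading 0 -> 180
RT 270: heading 180 -> 270
RT 270: heading 270 -> 0
RT 270: heading 0 -> 90
FD 15: (0,0) -> (0,15) [heading=90, draw]
REPEAT 4 [
  -- iteration 1/4 --
  RT 270: heading 90 -> 180
  FD 3: (0,15) -> (-3,15) [heading=180, draw]
  -- iteration 2/4 --
  RT 270: heading 180 -> 270
  FD 3: (-3,15) -> (-3,12) [heading=270, draw]
  -- iteration 3/4 --
  RT 270: heading 270 -> 0
  FD 3: (-3,12) -> (0,12) [heading=0, draw]
  -- iteration 4/4 --
  RT 270: heading 0 -> 90
  FD 3: (0,12) -> (0,15) [heading=90, draw]
]
FD 15: (0,15) -> (0,30) [heading=90, draw]
BK 7: (0,30) -> (0,23) [heading=90, draw]
RT 90: heading 90 -> 0
LT 270: heading 0 -> 270
FD 5: (0,23) -> (0,18) [heading=270, draw]
FD 6: (0,18) -> (0,12) [heading=270, draw]
Final: pos=(0,12), heading=270, 9 segment(s) drawn

Segment lengths:
  seg 1: (0,0) -> (0,15), length = 15
  seg 2: (0,15) -> (-3,15), length = 3
  seg 3: (-3,15) -> (-3,12), length = 3
  seg 4: (-3,12) -> (0,12), length = 3
  seg 5: (0,12) -> (0,15), length = 3
  seg 6: (0,15) -> (0,30), length = 15
  seg 7: (0,30) -> (0,23), length = 7
  seg 8: (0,23) -> (0,18), length = 5
  seg 9: (0,18) -> (0,12), length = 6
Total = 60

Answer: 60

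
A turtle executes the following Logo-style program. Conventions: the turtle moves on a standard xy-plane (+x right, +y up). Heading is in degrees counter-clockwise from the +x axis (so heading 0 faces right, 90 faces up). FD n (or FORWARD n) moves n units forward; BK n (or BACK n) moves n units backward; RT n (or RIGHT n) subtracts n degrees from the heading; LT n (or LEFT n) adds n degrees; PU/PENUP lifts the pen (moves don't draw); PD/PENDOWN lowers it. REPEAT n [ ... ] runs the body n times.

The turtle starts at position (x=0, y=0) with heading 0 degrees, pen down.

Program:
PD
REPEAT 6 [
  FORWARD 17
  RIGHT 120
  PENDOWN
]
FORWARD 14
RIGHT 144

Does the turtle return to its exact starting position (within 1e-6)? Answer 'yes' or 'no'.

Answer: no

Derivation:
Executing turtle program step by step:
Start: pos=(0,0), heading=0, pen down
PD: pen down
REPEAT 6 [
  -- iteration 1/6 --
  FD 17: (0,0) -> (17,0) [heading=0, draw]
  RT 120: heading 0 -> 240
  PD: pen down
  -- iteration 2/6 --
  FD 17: (17,0) -> (8.5,-14.722) [heading=240, draw]
  RT 120: heading 240 -> 120
  PD: pen down
  -- iteration 3/6 --
  FD 17: (8.5,-14.722) -> (0,0) [heading=120, draw]
  RT 120: heading 120 -> 0
  PD: pen down
  -- iteration 4/6 --
  FD 17: (0,0) -> (17,0) [heading=0, draw]
  RT 120: heading 0 -> 240
  PD: pen down
  -- iteration 5/6 --
  FD 17: (17,0) -> (8.5,-14.722) [heading=240, draw]
  RT 120: heading 240 -> 120
  PD: pen down
  -- iteration 6/6 --
  FD 17: (8.5,-14.722) -> (0,0) [heading=120, draw]
  RT 120: heading 120 -> 0
  PD: pen down
]
FD 14: (0,0) -> (14,0) [heading=0, draw]
RT 144: heading 0 -> 216
Final: pos=(14,0), heading=216, 7 segment(s) drawn

Start position: (0, 0)
Final position: (14, 0)
Distance = 14; >= 1e-6 -> NOT closed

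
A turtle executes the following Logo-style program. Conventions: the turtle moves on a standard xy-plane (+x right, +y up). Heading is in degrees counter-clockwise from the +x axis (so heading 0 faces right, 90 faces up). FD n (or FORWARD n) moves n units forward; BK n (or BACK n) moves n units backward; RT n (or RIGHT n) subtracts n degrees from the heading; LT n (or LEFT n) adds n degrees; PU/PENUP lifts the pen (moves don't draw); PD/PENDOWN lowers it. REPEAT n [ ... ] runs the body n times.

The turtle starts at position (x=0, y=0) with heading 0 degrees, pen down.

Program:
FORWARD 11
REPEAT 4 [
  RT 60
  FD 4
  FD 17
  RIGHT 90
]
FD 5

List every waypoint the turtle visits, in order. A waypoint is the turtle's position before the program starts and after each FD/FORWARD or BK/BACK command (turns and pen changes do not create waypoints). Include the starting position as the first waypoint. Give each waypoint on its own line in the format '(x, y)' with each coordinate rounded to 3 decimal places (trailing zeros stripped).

Answer: (0, 0)
(11, 0)
(13, -3.464)
(21.5, -18.187)
(18.036, -16.187)
(3.313, -7.687)
(7.313, -7.687)
(24.313, -7.687)
(20.849, -9.687)
(6.127, -18.187)
(3.627, -13.856)

Derivation:
Executing turtle program step by step:
Start: pos=(0,0), heading=0, pen down
FD 11: (0,0) -> (11,0) [heading=0, draw]
REPEAT 4 [
  -- iteration 1/4 --
  RT 60: heading 0 -> 300
  FD 4: (11,0) -> (13,-3.464) [heading=300, draw]
  FD 17: (13,-3.464) -> (21.5,-18.187) [heading=300, draw]
  RT 90: heading 300 -> 210
  -- iteration 2/4 --
  RT 60: heading 210 -> 150
  FD 4: (21.5,-18.187) -> (18.036,-16.187) [heading=150, draw]
  FD 17: (18.036,-16.187) -> (3.313,-7.687) [heading=150, draw]
  RT 90: heading 150 -> 60
  -- iteration 3/4 --
  RT 60: heading 60 -> 0
  FD 4: (3.313,-7.687) -> (7.313,-7.687) [heading=0, draw]
  FD 17: (7.313,-7.687) -> (24.313,-7.687) [heading=0, draw]
  RT 90: heading 0 -> 270
  -- iteration 4/4 --
  RT 60: heading 270 -> 210
  FD 4: (24.313,-7.687) -> (20.849,-9.687) [heading=210, draw]
  FD 17: (20.849,-9.687) -> (6.127,-18.187) [heading=210, draw]
  RT 90: heading 210 -> 120
]
FD 5: (6.127,-18.187) -> (3.627,-13.856) [heading=120, draw]
Final: pos=(3.627,-13.856), heading=120, 10 segment(s) drawn
Waypoints (11 total):
(0, 0)
(11, 0)
(13, -3.464)
(21.5, -18.187)
(18.036, -16.187)
(3.313, -7.687)
(7.313, -7.687)
(24.313, -7.687)
(20.849, -9.687)
(6.127, -18.187)
(3.627, -13.856)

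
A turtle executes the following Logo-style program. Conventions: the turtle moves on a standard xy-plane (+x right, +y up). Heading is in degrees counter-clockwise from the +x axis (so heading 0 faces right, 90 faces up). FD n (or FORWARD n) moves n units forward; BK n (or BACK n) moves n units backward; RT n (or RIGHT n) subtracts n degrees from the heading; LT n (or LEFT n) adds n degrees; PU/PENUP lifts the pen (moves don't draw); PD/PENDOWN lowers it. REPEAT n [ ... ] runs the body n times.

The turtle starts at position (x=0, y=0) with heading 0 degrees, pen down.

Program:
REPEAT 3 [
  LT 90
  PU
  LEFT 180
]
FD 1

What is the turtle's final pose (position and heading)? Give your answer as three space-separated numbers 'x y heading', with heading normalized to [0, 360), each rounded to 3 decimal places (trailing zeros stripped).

Executing turtle program step by step:
Start: pos=(0,0), heading=0, pen down
REPEAT 3 [
  -- iteration 1/3 --
  LT 90: heading 0 -> 90
  PU: pen up
  LT 180: heading 90 -> 270
  -- iteration 2/3 --
  LT 90: heading 270 -> 0
  PU: pen up
  LT 180: heading 0 -> 180
  -- iteration 3/3 --
  LT 90: heading 180 -> 270
  PU: pen up
  LT 180: heading 270 -> 90
]
FD 1: (0,0) -> (0,1) [heading=90, move]
Final: pos=(0,1), heading=90, 0 segment(s) drawn

Answer: 0 1 90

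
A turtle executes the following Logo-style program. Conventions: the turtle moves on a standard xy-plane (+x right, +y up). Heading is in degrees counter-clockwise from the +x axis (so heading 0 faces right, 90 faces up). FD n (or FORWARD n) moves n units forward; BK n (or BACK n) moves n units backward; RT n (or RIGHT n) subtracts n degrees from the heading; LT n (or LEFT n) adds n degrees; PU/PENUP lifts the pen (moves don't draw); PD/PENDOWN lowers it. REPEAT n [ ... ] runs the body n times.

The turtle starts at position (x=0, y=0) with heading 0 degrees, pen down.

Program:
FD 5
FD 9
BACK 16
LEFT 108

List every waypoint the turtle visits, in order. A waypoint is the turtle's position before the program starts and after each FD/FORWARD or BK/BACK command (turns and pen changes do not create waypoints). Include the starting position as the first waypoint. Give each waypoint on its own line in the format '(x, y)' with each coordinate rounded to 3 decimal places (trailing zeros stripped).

Answer: (0, 0)
(5, 0)
(14, 0)
(-2, 0)

Derivation:
Executing turtle program step by step:
Start: pos=(0,0), heading=0, pen down
FD 5: (0,0) -> (5,0) [heading=0, draw]
FD 9: (5,0) -> (14,0) [heading=0, draw]
BK 16: (14,0) -> (-2,0) [heading=0, draw]
LT 108: heading 0 -> 108
Final: pos=(-2,0), heading=108, 3 segment(s) drawn
Waypoints (4 total):
(0, 0)
(5, 0)
(14, 0)
(-2, 0)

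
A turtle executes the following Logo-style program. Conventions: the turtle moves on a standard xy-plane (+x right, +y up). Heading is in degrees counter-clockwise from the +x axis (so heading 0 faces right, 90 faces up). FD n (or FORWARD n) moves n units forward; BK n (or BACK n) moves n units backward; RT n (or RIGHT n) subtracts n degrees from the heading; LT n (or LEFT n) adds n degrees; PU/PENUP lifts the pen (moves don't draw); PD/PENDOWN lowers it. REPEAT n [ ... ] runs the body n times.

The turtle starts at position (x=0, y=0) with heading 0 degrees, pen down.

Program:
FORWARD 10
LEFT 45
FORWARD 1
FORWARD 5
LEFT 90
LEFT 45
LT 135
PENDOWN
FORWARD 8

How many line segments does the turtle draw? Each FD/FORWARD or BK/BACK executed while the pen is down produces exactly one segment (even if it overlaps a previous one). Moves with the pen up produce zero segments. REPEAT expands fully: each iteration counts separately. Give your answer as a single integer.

Executing turtle program step by step:
Start: pos=(0,0), heading=0, pen down
FD 10: (0,0) -> (10,0) [heading=0, draw]
LT 45: heading 0 -> 45
FD 1: (10,0) -> (10.707,0.707) [heading=45, draw]
FD 5: (10.707,0.707) -> (14.243,4.243) [heading=45, draw]
LT 90: heading 45 -> 135
LT 45: heading 135 -> 180
LT 135: heading 180 -> 315
PD: pen down
FD 8: (14.243,4.243) -> (19.899,-1.414) [heading=315, draw]
Final: pos=(19.899,-1.414), heading=315, 4 segment(s) drawn
Segments drawn: 4

Answer: 4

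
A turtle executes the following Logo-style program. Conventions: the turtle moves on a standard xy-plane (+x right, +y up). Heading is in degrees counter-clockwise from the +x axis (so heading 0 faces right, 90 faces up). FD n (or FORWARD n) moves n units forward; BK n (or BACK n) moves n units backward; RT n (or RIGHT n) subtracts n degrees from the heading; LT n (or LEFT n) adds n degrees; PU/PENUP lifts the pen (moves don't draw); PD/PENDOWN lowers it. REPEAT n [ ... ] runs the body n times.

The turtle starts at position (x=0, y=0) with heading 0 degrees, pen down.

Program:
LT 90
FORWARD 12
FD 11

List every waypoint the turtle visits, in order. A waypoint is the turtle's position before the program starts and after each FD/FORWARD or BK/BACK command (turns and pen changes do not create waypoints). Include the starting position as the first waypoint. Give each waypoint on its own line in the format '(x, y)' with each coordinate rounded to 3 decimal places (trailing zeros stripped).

Executing turtle program step by step:
Start: pos=(0,0), heading=0, pen down
LT 90: heading 0 -> 90
FD 12: (0,0) -> (0,12) [heading=90, draw]
FD 11: (0,12) -> (0,23) [heading=90, draw]
Final: pos=(0,23), heading=90, 2 segment(s) drawn
Waypoints (3 total):
(0, 0)
(0, 12)
(0, 23)

Answer: (0, 0)
(0, 12)
(0, 23)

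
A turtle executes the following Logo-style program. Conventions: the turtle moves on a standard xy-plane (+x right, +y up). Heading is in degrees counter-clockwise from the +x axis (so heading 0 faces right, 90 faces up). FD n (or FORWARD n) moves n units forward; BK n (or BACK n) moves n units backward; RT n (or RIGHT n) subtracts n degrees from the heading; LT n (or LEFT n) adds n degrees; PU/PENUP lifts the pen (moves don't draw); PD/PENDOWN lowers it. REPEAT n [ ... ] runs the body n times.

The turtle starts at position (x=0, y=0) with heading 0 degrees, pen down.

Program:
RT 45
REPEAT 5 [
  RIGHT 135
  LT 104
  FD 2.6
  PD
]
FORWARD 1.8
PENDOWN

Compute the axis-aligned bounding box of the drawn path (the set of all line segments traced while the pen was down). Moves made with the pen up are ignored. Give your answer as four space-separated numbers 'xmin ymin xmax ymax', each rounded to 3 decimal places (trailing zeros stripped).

Answer: -8.75 -7.245 0.629 0

Derivation:
Executing turtle program step by step:
Start: pos=(0,0), heading=0, pen down
RT 45: heading 0 -> 315
REPEAT 5 [
  -- iteration 1/5 --
  RT 135: heading 315 -> 180
  LT 104: heading 180 -> 284
  FD 2.6: (0,0) -> (0.629,-2.523) [heading=284, draw]
  PD: pen down
  -- iteration 2/5 --
  RT 135: heading 284 -> 149
  LT 104: heading 149 -> 253
  FD 2.6: (0.629,-2.523) -> (-0.131,-5.009) [heading=253, draw]
  PD: pen down
  -- iteration 3/5 --
  RT 135: heading 253 -> 118
  LT 104: heading 118 -> 222
  FD 2.6: (-0.131,-5.009) -> (-2.063,-6.749) [heading=222, draw]
  PD: pen down
  -- iteration 4/5 --
  RT 135: heading 222 -> 87
  LT 104: heading 87 -> 191
  FD 2.6: (-2.063,-6.749) -> (-4.616,-7.245) [heading=191, draw]
  PD: pen down
  -- iteration 5/5 --
  RT 135: heading 191 -> 56
  LT 104: heading 56 -> 160
  FD 2.6: (-4.616,-7.245) -> (-7.059,-6.356) [heading=160, draw]
  PD: pen down
]
FD 1.8: (-7.059,-6.356) -> (-8.75,-5.74) [heading=160, draw]
PD: pen down
Final: pos=(-8.75,-5.74), heading=160, 6 segment(s) drawn

Segment endpoints: x in {-8.75, -7.059, -4.616, -2.063, -0.131, 0, 0.629}, y in {-7.245, -6.749, -6.356, -5.74, -5.009, -2.523, 0}
xmin=-8.75, ymin=-7.245, xmax=0.629, ymax=0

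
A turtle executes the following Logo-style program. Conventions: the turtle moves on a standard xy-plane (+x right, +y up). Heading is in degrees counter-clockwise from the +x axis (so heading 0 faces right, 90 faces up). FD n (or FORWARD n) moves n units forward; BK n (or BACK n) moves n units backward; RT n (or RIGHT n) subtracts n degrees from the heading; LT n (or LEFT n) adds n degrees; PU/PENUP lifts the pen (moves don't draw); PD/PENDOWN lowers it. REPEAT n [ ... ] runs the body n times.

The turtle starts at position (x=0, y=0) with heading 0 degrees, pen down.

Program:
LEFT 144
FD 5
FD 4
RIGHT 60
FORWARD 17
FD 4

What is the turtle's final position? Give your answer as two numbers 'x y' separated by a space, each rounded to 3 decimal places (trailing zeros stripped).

Answer: -5.086 26.175

Derivation:
Executing turtle program step by step:
Start: pos=(0,0), heading=0, pen down
LT 144: heading 0 -> 144
FD 5: (0,0) -> (-4.045,2.939) [heading=144, draw]
FD 4: (-4.045,2.939) -> (-7.281,5.29) [heading=144, draw]
RT 60: heading 144 -> 84
FD 17: (-7.281,5.29) -> (-5.504,22.197) [heading=84, draw]
FD 4: (-5.504,22.197) -> (-5.086,26.175) [heading=84, draw]
Final: pos=(-5.086,26.175), heading=84, 4 segment(s) drawn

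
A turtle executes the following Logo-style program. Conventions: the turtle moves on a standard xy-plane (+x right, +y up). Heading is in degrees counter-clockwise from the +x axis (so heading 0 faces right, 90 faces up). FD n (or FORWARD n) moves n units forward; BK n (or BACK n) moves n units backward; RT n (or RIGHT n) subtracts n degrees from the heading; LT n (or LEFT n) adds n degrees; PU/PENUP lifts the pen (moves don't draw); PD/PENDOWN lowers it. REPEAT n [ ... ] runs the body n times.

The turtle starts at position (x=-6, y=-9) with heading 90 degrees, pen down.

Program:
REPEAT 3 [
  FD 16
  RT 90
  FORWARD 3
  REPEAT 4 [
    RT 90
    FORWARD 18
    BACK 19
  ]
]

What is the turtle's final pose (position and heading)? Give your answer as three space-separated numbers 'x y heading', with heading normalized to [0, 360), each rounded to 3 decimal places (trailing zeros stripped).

Answer: 10 -12 180

Derivation:
Executing turtle program step by step:
Start: pos=(-6,-9), heading=90, pen down
REPEAT 3 [
  -- iteration 1/3 --
  FD 16: (-6,-9) -> (-6,7) [heading=90, draw]
  RT 90: heading 90 -> 0
  FD 3: (-6,7) -> (-3,7) [heading=0, draw]
  REPEAT 4 [
    -- iteration 1/4 --
    RT 90: heading 0 -> 270
    FD 18: (-3,7) -> (-3,-11) [heading=270, draw]
    BK 19: (-3,-11) -> (-3,8) [heading=270, draw]
    -- iteration 2/4 --
    RT 90: heading 270 -> 180
    FD 18: (-3,8) -> (-21,8) [heading=180, draw]
    BK 19: (-21,8) -> (-2,8) [heading=180, draw]
    -- iteration 3/4 --
    RT 90: heading 180 -> 90
    FD 18: (-2,8) -> (-2,26) [heading=90, draw]
    BK 19: (-2,26) -> (-2,7) [heading=90, draw]
    -- iteration 4/4 --
    RT 90: heading 90 -> 0
    FD 18: (-2,7) -> (16,7) [heading=0, draw]
    BK 19: (16,7) -> (-3,7) [heading=0, draw]
  ]
  -- iteration 2/3 --
  FD 16: (-3,7) -> (13,7) [heading=0, draw]
  RT 90: heading 0 -> 270
  FD 3: (13,7) -> (13,4) [heading=270, draw]
  REPEAT 4 [
    -- iteration 1/4 --
    RT 90: heading 270 -> 180
    FD 18: (13,4) -> (-5,4) [heading=180, draw]
    BK 19: (-5,4) -> (14,4) [heading=180, draw]
    -- iteration 2/4 --
    RT 90: heading 180 -> 90
    FD 18: (14,4) -> (14,22) [heading=90, draw]
    BK 19: (14,22) -> (14,3) [heading=90, draw]
    -- iteration 3/4 --
    RT 90: heading 90 -> 0
    FD 18: (14,3) -> (32,3) [heading=0, draw]
    BK 19: (32,3) -> (13,3) [heading=0, draw]
    -- iteration 4/4 --
    RT 90: heading 0 -> 270
    FD 18: (13,3) -> (13,-15) [heading=270, draw]
    BK 19: (13,-15) -> (13,4) [heading=270, draw]
  ]
  -- iteration 3/3 --
  FD 16: (13,4) -> (13,-12) [heading=270, draw]
  RT 90: heading 270 -> 180
  FD 3: (13,-12) -> (10,-12) [heading=180, draw]
  REPEAT 4 [
    -- iteration 1/4 --
    RT 90: heading 180 -> 90
    FD 18: (10,-12) -> (10,6) [heading=90, draw]
    BK 19: (10,6) -> (10,-13) [heading=90, draw]
    -- iteration 2/4 --
    RT 90: heading 90 -> 0
    FD 18: (10,-13) -> (28,-13) [heading=0, draw]
    BK 19: (28,-13) -> (9,-13) [heading=0, draw]
    -- iteration 3/4 --
    RT 90: heading 0 -> 270
    FD 18: (9,-13) -> (9,-31) [heading=270, draw]
    BK 19: (9,-31) -> (9,-12) [heading=270, draw]
    -- iteration 4/4 --
    RT 90: heading 270 -> 180
    FD 18: (9,-12) -> (-9,-12) [heading=180, draw]
    BK 19: (-9,-12) -> (10,-12) [heading=180, draw]
  ]
]
Final: pos=(10,-12), heading=180, 30 segment(s) drawn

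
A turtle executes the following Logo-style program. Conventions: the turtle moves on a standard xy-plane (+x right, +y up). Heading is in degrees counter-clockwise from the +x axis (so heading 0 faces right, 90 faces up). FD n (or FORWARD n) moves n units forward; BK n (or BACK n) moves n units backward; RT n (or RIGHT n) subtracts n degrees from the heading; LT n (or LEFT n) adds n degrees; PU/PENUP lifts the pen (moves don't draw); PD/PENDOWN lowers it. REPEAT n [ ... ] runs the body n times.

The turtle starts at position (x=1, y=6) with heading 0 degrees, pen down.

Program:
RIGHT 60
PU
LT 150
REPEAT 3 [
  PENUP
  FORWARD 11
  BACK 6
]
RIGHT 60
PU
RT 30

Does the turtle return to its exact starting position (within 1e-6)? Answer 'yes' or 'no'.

Executing turtle program step by step:
Start: pos=(1,6), heading=0, pen down
RT 60: heading 0 -> 300
PU: pen up
LT 150: heading 300 -> 90
REPEAT 3 [
  -- iteration 1/3 --
  PU: pen up
  FD 11: (1,6) -> (1,17) [heading=90, move]
  BK 6: (1,17) -> (1,11) [heading=90, move]
  -- iteration 2/3 --
  PU: pen up
  FD 11: (1,11) -> (1,22) [heading=90, move]
  BK 6: (1,22) -> (1,16) [heading=90, move]
  -- iteration 3/3 --
  PU: pen up
  FD 11: (1,16) -> (1,27) [heading=90, move]
  BK 6: (1,27) -> (1,21) [heading=90, move]
]
RT 60: heading 90 -> 30
PU: pen up
RT 30: heading 30 -> 0
Final: pos=(1,21), heading=0, 0 segment(s) drawn

Start position: (1, 6)
Final position: (1, 21)
Distance = 15; >= 1e-6 -> NOT closed

Answer: no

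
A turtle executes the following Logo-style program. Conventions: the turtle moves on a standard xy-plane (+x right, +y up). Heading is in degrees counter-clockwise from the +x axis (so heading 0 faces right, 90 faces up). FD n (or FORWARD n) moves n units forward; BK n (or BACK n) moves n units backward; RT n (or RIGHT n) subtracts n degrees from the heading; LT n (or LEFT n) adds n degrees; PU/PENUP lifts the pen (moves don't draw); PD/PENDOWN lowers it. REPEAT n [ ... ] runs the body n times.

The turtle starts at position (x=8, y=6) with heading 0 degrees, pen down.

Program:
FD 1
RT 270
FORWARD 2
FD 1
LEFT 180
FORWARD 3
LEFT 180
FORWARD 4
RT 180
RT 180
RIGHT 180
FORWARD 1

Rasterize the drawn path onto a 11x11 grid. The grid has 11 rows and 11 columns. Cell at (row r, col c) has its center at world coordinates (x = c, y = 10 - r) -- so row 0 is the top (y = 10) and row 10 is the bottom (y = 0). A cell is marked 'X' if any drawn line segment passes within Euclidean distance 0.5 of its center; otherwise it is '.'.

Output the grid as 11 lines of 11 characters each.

Answer: .........X.
.........X.
.........X.
.........X.
........XX.
...........
...........
...........
...........
...........
...........

Derivation:
Segment 0: (8,6) -> (9,6)
Segment 1: (9,6) -> (9,8)
Segment 2: (9,8) -> (9,9)
Segment 3: (9,9) -> (9,6)
Segment 4: (9,6) -> (9,10)
Segment 5: (9,10) -> (9,9)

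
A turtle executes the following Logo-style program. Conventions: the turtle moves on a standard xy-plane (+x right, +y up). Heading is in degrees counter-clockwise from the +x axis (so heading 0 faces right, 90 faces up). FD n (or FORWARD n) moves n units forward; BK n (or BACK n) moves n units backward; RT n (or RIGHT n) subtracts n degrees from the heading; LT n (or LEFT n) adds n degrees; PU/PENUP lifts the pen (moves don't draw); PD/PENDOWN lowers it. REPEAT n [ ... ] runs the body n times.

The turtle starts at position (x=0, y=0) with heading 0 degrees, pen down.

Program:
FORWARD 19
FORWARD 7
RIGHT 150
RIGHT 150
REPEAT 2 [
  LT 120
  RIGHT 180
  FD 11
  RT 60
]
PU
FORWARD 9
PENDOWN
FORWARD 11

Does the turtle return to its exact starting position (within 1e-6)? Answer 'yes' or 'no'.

Answer: no

Derivation:
Executing turtle program step by step:
Start: pos=(0,0), heading=0, pen down
FD 19: (0,0) -> (19,0) [heading=0, draw]
FD 7: (19,0) -> (26,0) [heading=0, draw]
RT 150: heading 0 -> 210
RT 150: heading 210 -> 60
REPEAT 2 [
  -- iteration 1/2 --
  LT 120: heading 60 -> 180
  RT 180: heading 180 -> 0
  FD 11: (26,0) -> (37,0) [heading=0, draw]
  RT 60: heading 0 -> 300
  -- iteration 2/2 --
  LT 120: heading 300 -> 60
  RT 180: heading 60 -> 240
  FD 11: (37,0) -> (31.5,-9.526) [heading=240, draw]
  RT 60: heading 240 -> 180
]
PU: pen up
FD 9: (31.5,-9.526) -> (22.5,-9.526) [heading=180, move]
PD: pen down
FD 11: (22.5,-9.526) -> (11.5,-9.526) [heading=180, draw]
Final: pos=(11.5,-9.526), heading=180, 5 segment(s) drawn

Start position: (0, 0)
Final position: (11.5, -9.526)
Distance = 14.933; >= 1e-6 -> NOT closed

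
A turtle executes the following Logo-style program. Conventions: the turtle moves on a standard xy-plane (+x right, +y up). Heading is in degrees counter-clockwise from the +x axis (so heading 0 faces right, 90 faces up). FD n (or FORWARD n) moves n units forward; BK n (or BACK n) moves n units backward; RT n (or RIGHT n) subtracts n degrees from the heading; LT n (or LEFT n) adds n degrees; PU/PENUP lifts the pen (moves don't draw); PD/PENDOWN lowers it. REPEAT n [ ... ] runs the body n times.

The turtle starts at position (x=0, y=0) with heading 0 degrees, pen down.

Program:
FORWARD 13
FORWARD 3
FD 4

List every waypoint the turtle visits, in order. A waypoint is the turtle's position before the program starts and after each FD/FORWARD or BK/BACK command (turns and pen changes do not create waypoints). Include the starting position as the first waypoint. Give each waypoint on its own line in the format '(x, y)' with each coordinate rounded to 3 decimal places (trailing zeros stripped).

Answer: (0, 0)
(13, 0)
(16, 0)
(20, 0)

Derivation:
Executing turtle program step by step:
Start: pos=(0,0), heading=0, pen down
FD 13: (0,0) -> (13,0) [heading=0, draw]
FD 3: (13,0) -> (16,0) [heading=0, draw]
FD 4: (16,0) -> (20,0) [heading=0, draw]
Final: pos=(20,0), heading=0, 3 segment(s) drawn
Waypoints (4 total):
(0, 0)
(13, 0)
(16, 0)
(20, 0)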